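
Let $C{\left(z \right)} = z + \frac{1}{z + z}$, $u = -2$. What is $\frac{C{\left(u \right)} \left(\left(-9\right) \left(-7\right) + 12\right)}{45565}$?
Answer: $- \frac{135}{36452} \approx -0.0037035$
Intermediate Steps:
$C{\left(z \right)} = z + \frac{1}{2 z}$
$\frac{C{\left(u \right)} \left(\left(-9\right) \left(-7\right) + 12\right)}{45565} = \frac{\left(-2 + \frac{1}{2 \left(-2\right)}\right) \left(\left(-9\right) \left(-7\right) + 12\right)}{45565} = \left(-2 + \frac{1}{2} \left(- \frac{1}{2}\right)\right) \left(63 + 12\right) \frac{1}{45565} = \left(-2 - \frac{1}{4}\right) 75 \cdot \frac{1}{45565} = \left(- \frac{9}{4}\right) 75 \cdot \frac{1}{45565} = \left(- \frac{675}{4}\right) \frac{1}{45565} = - \frac{135}{36452}$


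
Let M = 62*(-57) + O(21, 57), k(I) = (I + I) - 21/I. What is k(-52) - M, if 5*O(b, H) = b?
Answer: 890813/260 ≈ 3426.2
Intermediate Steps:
O(b, H) = b/5
k(I) = -21/I + 2*I (k(I) = 2*I - 21/I = -21/I + 2*I)
M = -17649/5 (M = 62*(-57) + (⅕)*21 = -3534 + 21/5 = -17649/5 ≈ -3529.8)
k(-52) - M = (-21/(-52) + 2*(-52)) - 1*(-17649/5) = (-21*(-1/52) - 104) + 17649/5 = (21/52 - 104) + 17649/5 = -5387/52 + 17649/5 = 890813/260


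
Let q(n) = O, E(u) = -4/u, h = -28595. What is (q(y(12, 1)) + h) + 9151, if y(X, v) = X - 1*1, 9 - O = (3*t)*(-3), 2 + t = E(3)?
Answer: -19465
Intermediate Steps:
t = -10/3 (t = -2 - 4/3 = -10/3 ≈ -3.3333)
O = -21 (O = 9 - 3*(-10/3)*(-3) = 9 - (-10)*(-3) = 9 - 1*30 = 9 - 30 = -21)
y(X, v) = -1 + X (y(X, v) = X - 1 = -1 + X)
q(n) = -21
(q(y(12, 1)) + h) + 9151 = (-21 - 28595) + 9151 = -28616 + 9151 = -19465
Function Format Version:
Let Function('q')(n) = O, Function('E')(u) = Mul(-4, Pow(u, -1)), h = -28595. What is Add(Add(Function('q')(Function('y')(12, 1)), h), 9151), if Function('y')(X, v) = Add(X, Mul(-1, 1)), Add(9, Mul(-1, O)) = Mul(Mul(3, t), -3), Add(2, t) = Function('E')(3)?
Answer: -19465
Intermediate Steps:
t = Rational(-10, 3) (t = Add(-2, Mul(-4, Pow(3, -1))) = Add(-2, Mul(-4, Rational(1, 3))) = Add(-2, Rational(-4, 3)) = Rational(-10, 3) ≈ -3.3333)
O = -21 (O = Add(9, Mul(-1, Mul(Mul(3, Rational(-10, 3)), -3))) = Add(9, Mul(-1, Mul(-10, -3))) = Add(9, Mul(-1, 30)) = Add(9, -30) = -21)
Function('y')(X, v) = Add(-1, X) (Function('y')(X, v) = Add(X, -1) = Add(-1, X))
Function('q')(n) = -21
Add(Add(Function('q')(Function('y')(12, 1)), h), 9151) = Add(Add(-21, -28595), 9151) = Add(-28616, 9151) = -19465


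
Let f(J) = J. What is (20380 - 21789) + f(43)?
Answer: -1366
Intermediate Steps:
(20380 - 21789) + f(43) = (20380 - 21789) + 43 = -1409 + 43 = -1366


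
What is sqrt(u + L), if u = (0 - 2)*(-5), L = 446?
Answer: 2*sqrt(114) ≈ 21.354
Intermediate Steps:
u = 10 (u = -2*(-5) = 10)
sqrt(u + L) = sqrt(10 + 446) = sqrt(456) = 2*sqrt(114)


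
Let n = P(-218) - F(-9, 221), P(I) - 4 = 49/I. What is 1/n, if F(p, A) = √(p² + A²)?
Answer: -179414/2324291799 - 47524*√48922/2324291799 ≈ -0.0045996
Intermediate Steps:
P(I) = 4 + 49/I
F(p, A) = √(A² + p²)
n = 823/218 - √48922 (n = (4 + 49/(-218)) - √(221² + (-9)²) = (4 + 49*(-1/218)) - √(48841 + 81) = (4 - 49/218) - √48922 = 823/218 - √48922 ≈ -217.41)
1/n = 1/(823/218 - √48922)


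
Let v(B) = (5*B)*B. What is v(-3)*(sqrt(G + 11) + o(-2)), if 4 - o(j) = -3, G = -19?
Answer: 315 + 90*I*sqrt(2) ≈ 315.0 + 127.28*I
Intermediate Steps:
v(B) = 5*B**2
o(j) = 7 (o(j) = 4 - 1*(-3) = 4 + 3 = 7)
v(-3)*(sqrt(G + 11) + o(-2)) = (5*(-3)**2)*(sqrt(-19 + 11) + 7) = (5*9)*(sqrt(-8) + 7) = 45*(2*I*sqrt(2) + 7) = 45*(7 + 2*I*sqrt(2)) = 315 + 90*I*sqrt(2)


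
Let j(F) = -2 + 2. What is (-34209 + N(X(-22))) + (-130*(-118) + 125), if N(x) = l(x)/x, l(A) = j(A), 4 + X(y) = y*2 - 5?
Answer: -18744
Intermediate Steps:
j(F) = 0
X(y) = -9 + 2*y (X(y) = -4 + (y*2 - 5) = -4 + (2*y - 5) = -4 + (-5 + 2*y) = -9 + 2*y)
l(A) = 0
N(x) = 0 (N(x) = 0/x = 0)
(-34209 + N(X(-22))) + (-130*(-118) + 125) = (-34209 + 0) + (-130*(-118) + 125) = -34209 + (15340 + 125) = -34209 + 15465 = -18744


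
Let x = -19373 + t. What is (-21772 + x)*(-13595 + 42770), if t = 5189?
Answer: -1049016300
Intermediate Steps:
x = -14184 (x = -19373 + 5189 = -14184)
(-21772 + x)*(-13595 + 42770) = (-21772 - 14184)*(-13595 + 42770) = -35956*29175 = -1049016300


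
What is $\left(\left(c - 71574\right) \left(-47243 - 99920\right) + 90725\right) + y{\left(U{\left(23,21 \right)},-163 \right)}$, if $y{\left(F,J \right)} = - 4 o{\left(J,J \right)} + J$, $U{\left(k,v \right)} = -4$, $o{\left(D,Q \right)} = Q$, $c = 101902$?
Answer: $-4463068250$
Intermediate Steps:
$y{\left(F,J \right)} = - 3 J$ ($y{\left(F,J \right)} = - 4 J + J = - 3 J$)
$\left(\left(c - 71574\right) \left(-47243 - 99920\right) + 90725\right) + y{\left(U{\left(23,21 \right)},-163 \right)} = \left(\left(101902 - 71574\right) \left(-47243 - 99920\right) + 90725\right) - -489 = \left(30328 \left(-147163\right) + 90725\right) + 489 = \left(-4463159464 + 90725\right) + 489 = -4463068739 + 489 = -4463068250$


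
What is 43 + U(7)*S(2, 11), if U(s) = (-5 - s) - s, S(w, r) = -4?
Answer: 119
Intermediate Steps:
U(s) = -5 - 2*s
43 + U(7)*S(2, 11) = 43 + (-5 - 2*7)*(-4) = 43 + (-5 - 14)*(-4) = 43 - 19*(-4) = 43 + 76 = 119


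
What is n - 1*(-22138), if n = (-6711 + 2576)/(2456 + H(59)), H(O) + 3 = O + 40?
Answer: 56492041/2552 ≈ 22136.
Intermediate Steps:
H(O) = 37 + O (H(O) = -3 + (O + 40) = -3 + (40 + O) = 37 + O)
n = -4135/2552 (n = (-6711 + 2576)/(2456 + (37 + 59)) = -4135/(2456 + 96) = -4135/2552 ≈ -1.6203)
n - 1*(-22138) = -4135/2552 - 1*(-22138) = -4135/2552 + 22138 = 56492041/2552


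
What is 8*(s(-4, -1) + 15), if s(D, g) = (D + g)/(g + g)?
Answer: 140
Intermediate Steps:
s(D, g) = (D + g)/(2*g) (s(D, g) = (D + g)/((2*g)) = (D + g)*(1/(2*g)) = (D + g)/(2*g))
8*(s(-4, -1) + 15) = 8*((1/2)*(-4 - 1)/(-1) + 15) = 8*((1/2)*(-1)*(-5) + 15) = 8*(5/2 + 15) = 8*(35/2) = 140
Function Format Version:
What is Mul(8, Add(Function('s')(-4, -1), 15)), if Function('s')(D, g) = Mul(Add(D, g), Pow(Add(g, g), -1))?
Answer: 140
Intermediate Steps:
Function('s')(D, g) = Mul(Rational(1, 2), Pow(g, -1), Add(D, g)) (Function('s')(D, g) = Mul(Add(D, g), Pow(Mul(2, g), -1)) = Mul(Add(D, g), Mul(Rational(1, 2), Pow(g, -1))) = Mul(Rational(1, 2), Pow(g, -1), Add(D, g)))
Mul(8, Add(Function('s')(-4, -1), 15)) = Mul(8, Add(Mul(Rational(1, 2), Pow(-1, -1), Add(-4, -1)), 15)) = Mul(8, Add(Mul(Rational(1, 2), -1, -5), 15)) = Mul(8, Add(Rational(5, 2), 15)) = Mul(8, Rational(35, 2)) = 140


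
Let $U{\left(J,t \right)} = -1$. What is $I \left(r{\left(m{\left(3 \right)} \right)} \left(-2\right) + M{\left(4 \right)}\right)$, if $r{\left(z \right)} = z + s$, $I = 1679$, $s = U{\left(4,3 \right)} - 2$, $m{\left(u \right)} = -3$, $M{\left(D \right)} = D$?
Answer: $26864$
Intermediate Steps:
$s = -3$ ($s = -1 - 2 = -3$)
$r{\left(z \right)} = -3 + z$ ($r{\left(z \right)} = z - 3 = -3 + z$)
$I \left(r{\left(m{\left(3 \right)} \right)} \left(-2\right) + M{\left(4 \right)}\right) = 1679 \left(\left(-3 - 3\right) \left(-2\right) + 4\right) = 1679 \left(\left(-6\right) \left(-2\right) + 4\right) = 1679 \left(12 + 4\right) = 1679 \cdot 16 = 26864$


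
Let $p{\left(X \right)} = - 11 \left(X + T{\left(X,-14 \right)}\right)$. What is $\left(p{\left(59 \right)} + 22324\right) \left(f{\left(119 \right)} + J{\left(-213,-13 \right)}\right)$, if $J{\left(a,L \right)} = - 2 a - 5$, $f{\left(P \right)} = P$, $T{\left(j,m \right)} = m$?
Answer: $11787660$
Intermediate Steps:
$J{\left(a,L \right)} = -5 - 2 a$
$p{\left(X \right)} = 154 - 11 X$ ($p{\left(X \right)} = - 11 \left(X - 14\right) = - 11 \left(-14 + X\right) = 154 - 11 X$)
$\left(p{\left(59 \right)} + 22324\right) \left(f{\left(119 \right)} + J{\left(-213,-13 \right)}\right) = \left(\left(154 - 649\right) + 22324\right) \left(119 - -421\right) = \left(\left(154 - 649\right) + 22324\right) \left(119 + \left(-5 + 426\right)\right) = \left(-495 + 22324\right) \left(119 + 421\right) = 21829 \cdot 540 = 11787660$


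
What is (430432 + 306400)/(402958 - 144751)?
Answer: 736832/258207 ≈ 2.8536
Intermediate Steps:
(430432 + 306400)/(402958 - 144751) = 736832/258207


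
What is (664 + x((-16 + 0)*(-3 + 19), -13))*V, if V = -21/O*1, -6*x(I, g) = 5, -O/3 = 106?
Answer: 27853/636 ≈ 43.794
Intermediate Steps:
O = -318 (O = -3*106 = -318)
x(I, g) = -⅚ (x(I, g) = -⅙*5 = -⅚)
V = 7/106 (V = -21/(-318)*1 = -21*(-1/318)*1 = (7/106)*1 = 7/106 ≈ 0.066038)
(664 + x((-16 + 0)*(-3 + 19), -13))*V = (664 - ⅚)*(7/106) = (3979/6)*(7/106) = 27853/636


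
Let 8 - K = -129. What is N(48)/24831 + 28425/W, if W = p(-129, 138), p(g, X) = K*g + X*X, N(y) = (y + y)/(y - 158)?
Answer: 4313344313/208042395 ≈ 20.733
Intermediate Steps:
K = 137 (K = 8 - 1*(-129) = 8 + 129 = 137)
N(y) = 2*y/(-158 + y) (N(y) = (2*y)/(-158 + y) = 2*y/(-158 + y))
p(g, X) = X**2 + 137*g (p(g, X) = 137*g + X*X = 137*g + X**2 = X**2 + 137*g)
W = 1371 (W = 138**2 + 137*(-129) = 19044 - 17673 = 1371)
N(48)/24831 + 28425/W = (2*48/(-158 + 48))/24831 + 28425/1371 = (2*48/(-110))*(1/24831) + 28425*(1/1371) = (2*48*(-1/110))*(1/24831) + 9475/457 = -48/55*1/24831 + 9475/457 = -16/455235 + 9475/457 = 4313344313/208042395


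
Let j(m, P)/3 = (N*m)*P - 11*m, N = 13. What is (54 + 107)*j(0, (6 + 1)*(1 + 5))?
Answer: 0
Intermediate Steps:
j(m, P) = -33*m + 39*P*m (j(m, P) = 3*((13*m)*P - 11*m) = 3*(13*P*m - 11*m) = 3*(-11*m + 13*P*m) = -33*m + 39*P*m)
(54 + 107)*j(0, (6 + 1)*(1 + 5)) = (54 + 107)*(3*0*(-11 + 13*((6 + 1)*(1 + 5)))) = 161*(3*0*(-11 + 13*(7*6))) = 161*(3*0*(-11 + 13*42)) = 161*(3*0*(-11 + 546)) = 161*(3*0*535) = 161*0 = 0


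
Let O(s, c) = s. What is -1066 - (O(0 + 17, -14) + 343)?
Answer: -1426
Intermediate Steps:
-1066 - (O(0 + 17, -14) + 343) = -1066 - ((0 + 17) + 343) = -1066 - (17 + 343) = -1066 - 1*360 = -1066 - 360 = -1426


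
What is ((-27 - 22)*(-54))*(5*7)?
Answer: 92610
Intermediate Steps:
((-27 - 22)*(-54))*(5*7) = -49*(-54)*35 = 2646*35 = 92610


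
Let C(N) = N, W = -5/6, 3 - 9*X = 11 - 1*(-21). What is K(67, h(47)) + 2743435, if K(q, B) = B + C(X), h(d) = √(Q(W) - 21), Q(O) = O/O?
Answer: 24690886/9 + 2*I*√5 ≈ 2.7434e+6 + 4.4721*I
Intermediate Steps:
X = -29/9 (X = ⅓ - (11 - 1*(-21))/9 = ⅓ - (11 + 21)/9 = ⅓ - ⅑*32 = ⅓ - 32/9 = -29/9 ≈ -3.2222)
W = -⅚ (W = -5*⅙ = -⅚ ≈ -0.83333)
Q(O) = 1
h(d) = 2*I*√5 (h(d) = √(1 - 21) = √(-20) = 2*I*√5)
K(q, B) = -29/9 + B (K(q, B) = B - 29/9 = -29/9 + B)
K(67, h(47)) + 2743435 = (-29/9 + 2*I*√5) + 2743435 = 24690886/9 + 2*I*√5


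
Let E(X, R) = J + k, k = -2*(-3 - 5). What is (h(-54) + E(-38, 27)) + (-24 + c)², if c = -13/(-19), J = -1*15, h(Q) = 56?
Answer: 216826/361 ≈ 600.63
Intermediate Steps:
J = -15
k = 16 (k = -2*(-8) = 16)
c = 13/19 (c = -13*(-1/19) = 13/19 ≈ 0.68421)
E(X, R) = 1 (E(X, R) = -15 + 16 = 1)
(h(-54) + E(-38, 27)) + (-24 + c)² = (56 + 1) + (-24 + 13/19)² = 57 + (-443/19)² = 57 + 196249/361 = 216826/361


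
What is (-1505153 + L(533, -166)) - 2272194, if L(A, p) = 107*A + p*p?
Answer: -3692760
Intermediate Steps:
L(A, p) = p² + 107*A (L(A, p) = 107*A + p² = p² + 107*A)
(-1505153 + L(533, -166)) - 2272194 = (-1505153 + ((-166)² + 107*533)) - 2272194 = (-1505153 + (27556 + 57031)) - 2272194 = (-1505153 + 84587) - 2272194 = -1420566 - 2272194 = -3692760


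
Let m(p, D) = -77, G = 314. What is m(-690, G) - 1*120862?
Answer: -120939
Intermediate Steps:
m(-690, G) - 1*120862 = -77 - 1*120862 = -77 - 120862 = -120939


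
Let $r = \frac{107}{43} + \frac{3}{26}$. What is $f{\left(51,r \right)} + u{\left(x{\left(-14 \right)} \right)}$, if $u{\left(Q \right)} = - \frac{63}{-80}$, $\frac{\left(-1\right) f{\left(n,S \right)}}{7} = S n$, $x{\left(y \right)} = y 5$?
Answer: $- \frac{41533863}{44720} \approx -928.75$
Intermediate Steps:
$r = \frac{2911}{1118}$ ($r = 107 \cdot \frac{1}{43} + 3 \cdot \frac{1}{26} = \frac{107}{43} + \frac{3}{26} = \frac{2911}{1118} \approx 2.6038$)
$x{\left(y \right)} = 5 y$
$f{\left(n,S \right)} = - 7 S n$
$u{\left(Q \right)} = \frac{63}{80}$ ($u{\left(Q \right)} = \left(-63\right) \left(- \frac{1}{80}\right) = \frac{63}{80}$)
$f{\left(51,r \right)} + u{\left(x{\left(-14 \right)} \right)} = \left(-7\right) \frac{2911}{1118} \cdot 51 + \frac{63}{80} = - \frac{1039227}{1118} + \frac{63}{80} = - \frac{41533863}{44720}$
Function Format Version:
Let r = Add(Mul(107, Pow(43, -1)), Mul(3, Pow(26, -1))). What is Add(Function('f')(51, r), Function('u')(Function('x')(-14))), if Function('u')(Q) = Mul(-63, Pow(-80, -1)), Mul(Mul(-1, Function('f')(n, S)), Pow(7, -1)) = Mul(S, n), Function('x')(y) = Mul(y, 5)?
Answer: Rational(-41533863, 44720) ≈ -928.75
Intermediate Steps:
r = Rational(2911, 1118) (r = Add(Mul(107, Rational(1, 43)), Mul(3, Rational(1, 26))) = Add(Rational(107, 43), Rational(3, 26)) = Rational(2911, 1118) ≈ 2.6038)
Function('x')(y) = Mul(5, y)
Function('f')(n, S) = Mul(-7, S, n) (Function('f')(n, S) = Mul(-7, Mul(S, n)) = Mul(-7, S, n))
Function('u')(Q) = Rational(63, 80) (Function('u')(Q) = Mul(-63, Rational(-1, 80)) = Rational(63, 80))
Add(Function('f')(51, r), Function('u')(Function('x')(-14))) = Add(Mul(-7, Rational(2911, 1118), 51), Rational(63, 80)) = Add(Rational(-1039227, 1118), Rational(63, 80)) = Rational(-41533863, 44720)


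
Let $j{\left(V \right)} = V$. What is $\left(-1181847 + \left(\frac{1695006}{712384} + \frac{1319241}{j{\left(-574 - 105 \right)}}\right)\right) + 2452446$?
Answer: $\frac{43832941498671}{34550624} \approx 1.2687 \cdot 10^{6}$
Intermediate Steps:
$\left(-1181847 + \left(\frac{1695006}{712384} + \frac{1319241}{j{\left(-574 - 105 \right)}}\right)\right) + 2452446 = \left(-1181847 + \left(\frac{1695006}{712384} + \frac{1319241}{-574 - 105}\right)\right) + 2452446 = \left(-1181847 + \left(1695006 \cdot \frac{1}{712384} + \frac{1319241}{-679}\right)\right) + 2452446 = \left(-1181847 + \left(\frac{847503}{356192} + 1319241 \left(- \frac{1}{679}\right)\right)\right) + 2452446 = \left(-1181847 + \left(\frac{847503}{356192} - \frac{188463}{97}\right)\right) + 2452446 = \left(-1181847 - \frac{67046805105}{34550624}\right) + 2452446 = - \frac{40900598127633}{34550624} + 2452446 = \frac{43832941498671}{34550624}$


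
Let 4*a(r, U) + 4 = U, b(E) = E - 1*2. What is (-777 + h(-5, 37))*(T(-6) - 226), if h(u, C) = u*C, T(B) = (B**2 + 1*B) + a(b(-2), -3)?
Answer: 380471/2 ≈ 1.9024e+5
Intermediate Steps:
b(E) = -2 + E (b(E) = E - 2 = -2 + E)
a(r, U) = -1 + U/4
T(B) = -7/4 + B + B**2 (T(B) = (B**2 + 1*B) + (-1 + (1/4)*(-3)) = (B**2 + B) + (-1 - 3/4) = (B + B**2) - 7/4 = -7/4 + B + B**2)
h(u, C) = C*u
(-777 + h(-5, 37))*(T(-6) - 226) = (-777 + 37*(-5))*((-7/4 - 6 + (-6)**2) - 226) = (-777 - 185)*((-7/4 - 6 + 36) - 226) = -962*(113/4 - 226) = -962*(-791/4) = 380471/2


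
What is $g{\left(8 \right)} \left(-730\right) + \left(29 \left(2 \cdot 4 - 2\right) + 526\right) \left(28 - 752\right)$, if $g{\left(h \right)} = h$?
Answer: $-512640$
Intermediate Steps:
$g{\left(8 \right)} \left(-730\right) + \left(29 \left(2 \cdot 4 - 2\right) + 526\right) \left(28 - 752\right) = 8 \left(-730\right) + \left(29 \left(2 \cdot 4 - 2\right) + 526\right) \left(28 - 752\right) = -5840 + \left(29 \left(8 - 2\right) + 526\right) \left(-724\right) = -5840 + \left(29 \cdot 6 + 526\right) \left(-724\right) = -5840 + \left(174 + 526\right) \left(-724\right) = -5840 + 700 \left(-724\right) = -5840 - 506800 = -512640$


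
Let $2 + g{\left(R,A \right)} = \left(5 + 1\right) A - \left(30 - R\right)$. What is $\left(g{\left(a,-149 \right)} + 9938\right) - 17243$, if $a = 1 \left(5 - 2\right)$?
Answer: $-8228$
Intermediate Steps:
$a = 3$ ($a = 1 \cdot 3 = 3$)
$g{\left(R,A \right)} = -32 + R + 6 A$ ($g{\left(R,A \right)} = -2 - \left(30 - R - \left(5 + 1\right) A\right) = -2 + \left(6 A + \left(-30 + R\right)\right) = -2 + \left(-30 + R + 6 A\right) = -32 + R + 6 A$)
$\left(g{\left(a,-149 \right)} + 9938\right) - 17243 = \left(\left(-32 + 3 + 6 \left(-149\right)\right) + 9938\right) - 17243 = \left(\left(-32 + 3 - 894\right) + 9938\right) - 17243 = \left(-923 + 9938\right) - 17243 = 9015 - 17243 = -8228$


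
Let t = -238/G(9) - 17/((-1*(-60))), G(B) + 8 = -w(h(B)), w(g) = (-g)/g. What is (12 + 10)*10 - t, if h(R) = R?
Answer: 11177/60 ≈ 186.28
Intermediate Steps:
w(g) = -1
G(B) = -7 (G(B) = -8 - 1*(-1) = -8 + 1 = -7)
t = 2023/60 (t = -238/(-7) - 17/((-1*(-60))) = -238*(-1/7) - 17/60 = 34 - 17*1/60 = 34 - 17/60 = 2023/60 ≈ 33.717)
(12 + 10)*10 - t = (12 + 10)*10 - 1*2023/60 = 22*10 - 2023/60 = 220 - 2023/60 = 11177/60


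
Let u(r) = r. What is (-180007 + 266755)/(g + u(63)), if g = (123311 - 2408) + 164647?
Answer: 86748/285613 ≈ 0.30373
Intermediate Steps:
g = 285550 (g = 120903 + 164647 = 285550)
(-180007 + 266755)/(g + u(63)) = (-180007 + 266755)/(285550 + 63) = 86748/285613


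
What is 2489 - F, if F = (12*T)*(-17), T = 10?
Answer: 4529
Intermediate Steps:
F = -2040 (F = (12*10)*(-17) = 120*(-17) = -2040)
2489 - F = 2489 - 1*(-2040) = 2489 + 2040 = 4529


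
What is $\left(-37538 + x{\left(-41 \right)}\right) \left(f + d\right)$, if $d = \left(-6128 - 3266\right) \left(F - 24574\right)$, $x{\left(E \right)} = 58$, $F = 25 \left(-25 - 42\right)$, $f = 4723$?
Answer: $-9242111830920$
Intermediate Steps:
$F = -1675$ ($F = 25 \left(-67\right) = -1675$)
$d = 246583106$ ($d = \left(-6128 - 3266\right) \left(-1675 - 24574\right) = \left(-9394\right) \left(-26249\right) = 246583106$)
$\left(-37538 + x{\left(-41 \right)}\right) \left(f + d\right) = \left(-37538 + 58\right) \left(4723 + 246583106\right) = \left(-37480\right) 246587829 = -9242111830920$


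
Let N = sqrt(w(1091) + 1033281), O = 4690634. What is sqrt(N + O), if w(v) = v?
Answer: sqrt(4690634 + 2*sqrt(258593)) ≈ 2166.0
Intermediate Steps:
N = 2*sqrt(258593) (N = sqrt(1091 + 1033281) = sqrt(1034372) = 2*sqrt(258593) ≈ 1017.0)
sqrt(N + O) = sqrt(2*sqrt(258593) + 4690634) = sqrt(4690634 + 2*sqrt(258593))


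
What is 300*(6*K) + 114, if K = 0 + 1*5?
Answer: 9114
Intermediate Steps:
K = 5 (K = 0 + 5 = 5)
300*(6*K) + 114 = 300*(6*5) + 114 = 300*30 + 114 = 9000 + 114 = 9114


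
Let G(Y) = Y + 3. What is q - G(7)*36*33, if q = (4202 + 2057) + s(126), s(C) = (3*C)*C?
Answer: 42007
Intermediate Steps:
G(Y) = 3 + Y
s(C) = 3*C²
q = 53887 (q = (4202 + 2057) + 3*126² = 6259 + 3*15876 = 6259 + 47628 = 53887)
q - G(7)*36*33 = 53887 - (3 + 7)*36*33 = 53887 - 10*36*33 = 53887 - 360*33 = 53887 - 1*11880 = 53887 - 11880 = 42007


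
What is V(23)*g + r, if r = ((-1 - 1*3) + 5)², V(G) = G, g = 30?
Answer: 691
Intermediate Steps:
r = 1 (r = ((-1 - 3) + 5)² = (-4 + 5)² = 1² = 1)
V(23)*g + r = 23*30 + 1 = 690 + 1 = 691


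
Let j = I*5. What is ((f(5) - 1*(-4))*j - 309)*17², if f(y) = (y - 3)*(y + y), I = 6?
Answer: 118779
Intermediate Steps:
j = 30 (j = 6*5 = 30)
f(y) = 2*y*(-3 + y) (f(y) = (-3 + y)*(2*y) = 2*y*(-3 + y))
((f(5) - 1*(-4))*j - 309)*17² = ((2*5*(-3 + 5) - 1*(-4))*30 - 309)*17² = ((2*5*2 + 4)*30 - 309)*289 = ((20 + 4)*30 - 309)*289 = (24*30 - 309)*289 = (720 - 309)*289 = 411*289 = 118779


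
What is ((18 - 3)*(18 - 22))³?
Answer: -216000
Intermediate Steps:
((18 - 3)*(18 - 22))³ = (15*(-4))³ = (-60)³ = -216000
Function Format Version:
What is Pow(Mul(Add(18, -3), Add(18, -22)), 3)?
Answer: -216000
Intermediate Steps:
Pow(Mul(Add(18, -3), Add(18, -22)), 3) = Pow(Mul(15, -4), 3) = Pow(-60, 3) = -216000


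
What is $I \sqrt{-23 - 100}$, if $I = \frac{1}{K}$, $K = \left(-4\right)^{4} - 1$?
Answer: $\frac{i \sqrt{123}}{255} \approx 0.043492 i$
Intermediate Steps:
$K = 255$ ($K = 256 - 1 = 255$)
$I = \frac{1}{255} \approx 0.0039216$
$I \sqrt{-23 - 100} = \frac{\sqrt{-23 - 100}}{255} = \frac{\sqrt{-123}}{255} = \frac{i \sqrt{123}}{255}$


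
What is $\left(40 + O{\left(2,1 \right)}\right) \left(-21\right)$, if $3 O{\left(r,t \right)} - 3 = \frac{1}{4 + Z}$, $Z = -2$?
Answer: $- \frac{1729}{2} \approx -864.5$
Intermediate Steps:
$O{\left(r,t \right)} = \frac{7}{6}$ ($O{\left(r,t \right)} = 1 + \frac{1}{3 \left(4 - 2\right)} = 1 + \frac{1}{3 \cdot 2} = 1 + \frac{1}{3} \cdot \frac{1}{2} = 1 + \frac{1}{6} = \frac{7}{6}$)
$\left(40 + O{\left(2,1 \right)}\right) \left(-21\right) = \left(40 + \frac{7}{6}\right) \left(-21\right) = \frac{247}{6} \left(-21\right) = - \frac{1729}{2}$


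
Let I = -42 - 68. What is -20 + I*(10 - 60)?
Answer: 5480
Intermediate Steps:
I = -110
-20 + I*(10 - 60) = -20 - 110*(10 - 60) = -20 - 110*(-50) = -20 + 5500 = 5480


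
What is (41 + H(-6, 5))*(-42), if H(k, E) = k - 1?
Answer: -1428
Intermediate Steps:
H(k, E) = -1 + k
(41 + H(-6, 5))*(-42) = (41 + (-1 - 6))*(-42) = (41 - 7)*(-42) = 34*(-42) = -1428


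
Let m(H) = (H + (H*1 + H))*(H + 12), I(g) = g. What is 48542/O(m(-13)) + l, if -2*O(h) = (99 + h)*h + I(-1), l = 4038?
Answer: 21631394/5381 ≈ 4020.0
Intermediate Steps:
m(H) = 3*H*(12 + H) (m(H) = (H + (H + H))*(12 + H) = (H + 2*H)*(12 + H) = (3*H)*(12 + H) = 3*H*(12 + H))
O(h) = ½ - h*(99 + h)/2 (O(h) = -((99 + h)*h - 1)/2 = -(h*(99 + h) - 1)/2 = -(-1 + h*(99 + h))/2 = ½ - h*(99 + h)/2)
48542/O(m(-13)) + l = 48542/(½ - 297*(-13)*(12 - 13)/2 - 1521*(12 - 13)²/2) + 4038 = 48542/(½ - 297*(-13)*(-1)/2 - (3*(-13)*(-1))²/2) + 4038 = 48542/(½ - 99/2*39 - ½*39²) + 4038 = 48542/(½ - 3861/2 - ½*1521) + 4038 = 48542/(½ - 3861/2 - 1521/2) + 4038 = 48542/(-5381/2) + 4038 = 48542*(-2/5381) + 4038 = -97084/5381 + 4038 = 21631394/5381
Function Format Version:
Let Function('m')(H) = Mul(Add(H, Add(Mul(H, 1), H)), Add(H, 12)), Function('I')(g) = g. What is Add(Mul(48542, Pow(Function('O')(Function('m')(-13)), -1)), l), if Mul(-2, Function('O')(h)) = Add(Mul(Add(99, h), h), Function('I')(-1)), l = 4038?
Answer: Rational(21631394, 5381) ≈ 4020.0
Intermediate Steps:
Function('m')(H) = Mul(3, H, Add(12, H)) (Function('m')(H) = Mul(Add(H, Add(H, H)), Add(12, H)) = Mul(Add(H, Mul(2, H)), Add(12, H)) = Mul(Mul(3, H), Add(12, H)) = Mul(3, H, Add(12, H)))
Function('O')(h) = Add(Rational(1, 2), Mul(Rational(-1, 2), h, Add(99, h))) (Function('O')(h) = Mul(Rational(-1, 2), Add(Mul(Add(99, h), h), -1)) = Mul(Rational(-1, 2), Add(Mul(h, Add(99, h)), -1)) = Mul(Rational(-1, 2), Add(-1, Mul(h, Add(99, h)))) = Add(Rational(1, 2), Mul(Rational(-1, 2), h, Add(99, h))))
Add(Mul(48542, Pow(Function('O')(Function('m')(-13)), -1)), l) = Add(Mul(48542, Pow(Add(Rational(1, 2), Mul(Rational(-99, 2), Mul(3, -13, Add(12, -13))), Mul(Rational(-1, 2), Pow(Mul(3, -13, Add(12, -13)), 2))), -1)), 4038) = Add(Mul(48542, Pow(Add(Rational(1, 2), Mul(Rational(-99, 2), Mul(3, -13, -1)), Mul(Rational(-1, 2), Pow(Mul(3, -13, -1), 2))), -1)), 4038) = Add(Mul(48542, Pow(Add(Rational(1, 2), Mul(Rational(-99, 2), 39), Mul(Rational(-1, 2), Pow(39, 2))), -1)), 4038) = Add(Mul(48542, Pow(Add(Rational(1, 2), Rational(-3861, 2), Mul(Rational(-1, 2), 1521)), -1)), 4038) = Add(Mul(48542, Pow(Add(Rational(1, 2), Rational(-3861, 2), Rational(-1521, 2)), -1)), 4038) = Add(Mul(48542, Pow(Rational(-5381, 2), -1)), 4038) = Add(Mul(48542, Rational(-2, 5381)), 4038) = Add(Rational(-97084, 5381), 4038) = Rational(21631394, 5381)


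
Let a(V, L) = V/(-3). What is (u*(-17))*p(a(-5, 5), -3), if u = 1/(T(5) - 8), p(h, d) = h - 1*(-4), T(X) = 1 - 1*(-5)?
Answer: 289/6 ≈ 48.167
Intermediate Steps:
a(V, L) = -V/3 (a(V, L) = V*(-⅓) = -V/3)
T(X) = 6 (T(X) = 1 + 5 = 6)
p(h, d) = 4 + h (p(h, d) = h + 4 = 4 + h)
u = -½ (u = 1/(6 - 8) = 1/(-2) = -½ ≈ -0.50000)
(u*(-17))*p(a(-5, 5), -3) = (-½*(-17))*(4 - ⅓*(-5)) = 17*(4 + 5/3)/2 = (17/2)*(17/3) = 289/6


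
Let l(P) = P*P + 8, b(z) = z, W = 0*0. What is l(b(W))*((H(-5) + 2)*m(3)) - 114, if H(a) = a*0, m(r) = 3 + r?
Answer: -18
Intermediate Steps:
W = 0
H(a) = 0
l(P) = 8 + P² (l(P) = P² + 8 = 8 + P²)
l(b(W))*((H(-5) + 2)*m(3)) - 114 = (8 + 0²)*((0 + 2)*(3 + 3)) - 114 = (8 + 0)*(2*6) - 114 = 8*12 - 114 = 96 - 114 = -18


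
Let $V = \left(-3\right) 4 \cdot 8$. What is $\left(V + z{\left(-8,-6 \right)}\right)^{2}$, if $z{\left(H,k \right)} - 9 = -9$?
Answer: $9216$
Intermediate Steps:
$V = -96$ ($V = \left(-12\right) 8 = -96$)
$z{\left(H,k \right)} = 0$ ($z{\left(H,k \right)} = 9 - 9 = 0$)
$\left(V + z{\left(-8,-6 \right)}\right)^{2} = \left(-96 + 0\right)^{2} = \left(-96\right)^{2} = 9216$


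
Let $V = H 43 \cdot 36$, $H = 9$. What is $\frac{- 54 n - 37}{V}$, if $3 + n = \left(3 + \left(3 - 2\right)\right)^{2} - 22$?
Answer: $\frac{449}{13932} \approx 0.032228$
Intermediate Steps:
$V = 13932$ ($V = 9 \cdot 43 \cdot 36 = 387 \cdot 36 = 13932$)
$n = -9$ ($n = -3 - \left(22 - \left(3 + \left(3 - 2\right)\right)^{2}\right) = -3 - \left(22 - \left(3 + 1\right)^{2}\right) = -3 - \left(22 - 4^{2}\right) = -3 + \left(16 - 22\right) = -3 - 6 = -9$)
$\frac{- 54 n - 37}{V} = \frac{\left(-54\right) \left(-9\right) - 37}{13932} = \left(486 - 37\right) \frac{1}{13932} = 449 \cdot \frac{1}{13932} = \frac{449}{13932}$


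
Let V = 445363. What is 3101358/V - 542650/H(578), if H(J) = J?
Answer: -119941823513/128709907 ≈ -931.88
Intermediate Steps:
3101358/V - 542650/H(578) = 3101358/445363 - 542650/578 = 3101358*(1/445363) - 542650*1/578 = 3101358/445363 - 271325/289 = -119941823513/128709907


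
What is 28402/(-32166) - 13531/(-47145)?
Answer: -21518432/36106335 ≈ -0.59597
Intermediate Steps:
28402/(-32166) - 13531/(-47145) = 28402*(-1/32166) - 13531*(-1/47145) = -14201/16083 + 1933/6735 = -21518432/36106335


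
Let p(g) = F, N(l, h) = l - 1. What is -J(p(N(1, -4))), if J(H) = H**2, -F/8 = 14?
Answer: -12544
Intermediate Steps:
F = -112 (F = -8*14 = -112)
N(l, h) = -1 + l
p(g) = -112
-J(p(N(1, -4))) = -1*(-112)**2 = -1*12544 = -12544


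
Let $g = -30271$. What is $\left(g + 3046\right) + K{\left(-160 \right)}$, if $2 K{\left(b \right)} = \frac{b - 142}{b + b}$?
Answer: $- \frac{8711849}{320} \approx -27225.0$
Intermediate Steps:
$K{\left(b \right)} = \frac{-142 + b}{4 b}$ ($K{\left(b \right)} = \frac{\left(b - 142\right) \frac{1}{b + b}}{2} = \frac{\left(-142 + b\right) \frac{1}{2 b}}{2} = \frac{\frac{1}{2} \frac{1}{b} \left(-142 + b\right)}{2} = \frac{-142 + b}{4 b}$)
$\left(g + 3046\right) + K{\left(-160 \right)} = \left(-30271 + 3046\right) + \frac{-142 - 160}{4 \left(-160\right)} = -27225 + \frac{1}{4} \left(- \frac{1}{160}\right) \left(-302\right) = -27225 + \frac{151}{320} = - \frac{8711849}{320}$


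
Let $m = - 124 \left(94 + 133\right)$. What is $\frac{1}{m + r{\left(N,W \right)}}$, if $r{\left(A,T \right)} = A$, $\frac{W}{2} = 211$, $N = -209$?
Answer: $- \frac{1}{28357} \approx -3.5265 \cdot 10^{-5}$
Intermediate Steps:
$W = 422$ ($W = 2 \cdot 211 = 422$)
$m = -28148$ ($m = \left(-124\right) 227 = -28148$)
$\frac{1}{m + r{\left(N,W \right)}} = \frac{1}{-28148 - 209} = \frac{1}{-28357} = - \frac{1}{28357}$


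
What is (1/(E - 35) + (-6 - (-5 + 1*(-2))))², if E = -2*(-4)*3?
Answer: 100/121 ≈ 0.82645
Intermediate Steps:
E = 24 (E = 8*3 = 24)
(1/(E - 35) + (-6 - (-5 + 1*(-2))))² = (1/(24 - 35) + (-6 - (-5 + 1*(-2))))² = (1/(-11) + (-6 - (-5 - 2)))² = (-1/11 + (-6 - 1*(-7)))² = (-1/11 + (-6 + 7))² = (-1/11 + 1)² = (10/11)² = 100/121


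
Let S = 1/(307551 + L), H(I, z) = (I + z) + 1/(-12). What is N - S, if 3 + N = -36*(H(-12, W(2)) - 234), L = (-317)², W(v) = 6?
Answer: 3525465599/408040 ≈ 8640.0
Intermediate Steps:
H(I, z) = -1/12 + I + z (H(I, z) = (I + z) - 1/12 = -1/12 + I + z)
L = 100489
N = 8640 (N = -3 - 36*((-1/12 - 12 + 6) - 234) = -3 - 36*(-73/12 - 234) = -3 - 36*(-2881/12) = -3 + 8643 = 8640)
S = 1/408040 (S = 1/(307551 + 100489) = 1/408040 ≈ 2.4507e-6)
N - S = 8640 - 1*1/408040 = 8640 - 1/408040 = 3525465599/408040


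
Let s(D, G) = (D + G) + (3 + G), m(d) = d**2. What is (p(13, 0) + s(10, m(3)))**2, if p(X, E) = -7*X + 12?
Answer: 2304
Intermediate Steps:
p(X, E) = 12 - 7*X
s(D, G) = 3 + D + 2*G
(p(13, 0) + s(10, m(3)))**2 = ((12 - 7*13) + (3 + 10 + 2*3**2))**2 = ((12 - 91) + (3 + 10 + 2*9))**2 = (-79 + (3 + 10 + 18))**2 = (-79 + 31)**2 = (-48)**2 = 2304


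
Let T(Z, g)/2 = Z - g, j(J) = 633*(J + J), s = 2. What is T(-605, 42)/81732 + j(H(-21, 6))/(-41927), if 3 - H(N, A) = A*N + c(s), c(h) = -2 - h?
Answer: -6908062117/1713388782 ≈ -4.0318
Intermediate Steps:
H(N, A) = 7 - A*N (H(N, A) = 3 - (A*N + (-2 - 1*2)) = 3 - (A*N + (-2 - 2)) = 3 - (A*N - 4) = 3 - (-4 + A*N) = 3 + (4 - A*N) = 7 - A*N)
j(J) = 1266*J (j(J) = 633*(2*J) = 1266*J)
T(Z, g) = -2*g + 2*Z (T(Z, g) = 2*(Z - g) = -2*g + 2*Z)
T(-605, 42)/81732 + j(H(-21, 6))/(-41927) = (-2*42 + 2*(-605))/81732 + (1266*(7 - 1*6*(-21)))/(-41927) = (-84 - 1210)*(1/81732) + (1266*(7 + 126))*(-1/41927) = -1294*1/81732 + (1266*133)*(-1/41927) = -647/40866 + 168378*(-1/41927) = -647/40866 - 168378/41927 = -6908062117/1713388782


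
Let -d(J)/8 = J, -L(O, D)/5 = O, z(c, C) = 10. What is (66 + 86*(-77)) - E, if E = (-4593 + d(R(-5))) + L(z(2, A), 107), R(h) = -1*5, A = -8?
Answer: -1953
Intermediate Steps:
R(h) = -5
L(O, D) = -5*O
d(J) = -8*J
E = -4603 (E = (-4593 - 8*(-5)) - 5*10 = (-4593 + 40) - 50 = -4553 - 50 = -4603)
(66 + 86*(-77)) - E = (66 + 86*(-77)) - 1*(-4603) = (66 - 6622) + 4603 = -6556 + 4603 = -1953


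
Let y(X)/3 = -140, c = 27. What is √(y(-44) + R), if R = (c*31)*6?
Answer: √4602 ≈ 67.838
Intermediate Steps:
y(X) = -420 (y(X) = 3*(-140) = -420)
R = 5022 (R = (27*31)*6 = 837*6 = 5022)
√(y(-44) + R) = √(-420 + 5022) = √4602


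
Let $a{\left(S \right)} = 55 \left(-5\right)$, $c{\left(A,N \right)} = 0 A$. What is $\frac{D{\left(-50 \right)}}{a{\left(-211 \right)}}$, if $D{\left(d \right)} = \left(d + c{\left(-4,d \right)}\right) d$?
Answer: $- \frac{100}{11} \approx -9.0909$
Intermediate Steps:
$c{\left(A,N \right)} = 0$
$D{\left(d \right)} = d^{2}$ ($D{\left(d \right)} = \left(d + 0\right) d = d d = d^{2}$)
$a{\left(S \right)} = -275$
$\frac{D{\left(-50 \right)}}{a{\left(-211 \right)}} = \frac{\left(-50\right)^{2}}{-275} = 2500 \left(- \frac{1}{275}\right) = - \frac{100}{11}$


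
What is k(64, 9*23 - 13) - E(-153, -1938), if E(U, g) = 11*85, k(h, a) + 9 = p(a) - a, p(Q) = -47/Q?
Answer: -220819/194 ≈ -1138.2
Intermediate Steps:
k(h, a) = -9 - a - 47/a (k(h, a) = -9 + (-47/a - a) = -9 + (-a - 47/a) = -9 - a - 47/a)
E(U, g) = 935
k(64, 9*23 - 13) - E(-153, -1938) = (-9 - (9*23 - 13) - 47/(9*23 - 13)) - 1*935 = (-9 - (207 - 13) - 47/(207 - 13)) - 935 = (-9 - 1*194 - 47/194) - 935 = (-9 - 194 - 47*1/194) - 935 = (-9 - 194 - 47/194) - 935 = -39429/194 - 935 = -220819/194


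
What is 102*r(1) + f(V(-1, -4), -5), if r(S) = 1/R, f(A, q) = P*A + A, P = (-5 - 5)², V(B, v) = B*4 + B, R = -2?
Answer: -556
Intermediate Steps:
V(B, v) = 5*B (V(B, v) = 4*B + B = 5*B)
P = 100 (P = (-10)² = 100)
f(A, q) = 101*A (f(A, q) = 100*A + A = 101*A)
r(S) = -½ (r(S) = 1/(-2) = -½)
102*r(1) + f(V(-1, -4), -5) = 102*(-½) + 101*(5*(-1)) = -51 + 101*(-5) = -51 - 505 = -556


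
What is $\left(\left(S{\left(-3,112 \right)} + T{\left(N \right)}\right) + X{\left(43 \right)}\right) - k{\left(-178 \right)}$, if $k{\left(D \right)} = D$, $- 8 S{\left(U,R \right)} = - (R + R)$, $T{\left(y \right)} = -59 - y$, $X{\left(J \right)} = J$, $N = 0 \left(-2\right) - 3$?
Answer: $193$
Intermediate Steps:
$N = -3$ ($N = 0 - 3 = -3$)
$S{\left(U,R \right)} = \frac{R}{4}$ ($S{\left(U,R \right)} = - \frac{\left(-1\right) \left(R + R\right)}{8} = - \frac{\left(-1\right) 2 R}{8} = - \frac{\left(-2\right) R}{8} = \frac{R}{4}$)
$\left(\left(S{\left(-3,112 \right)} + T{\left(N \right)}\right) + X{\left(43 \right)}\right) - k{\left(-178 \right)} = \left(\left(\frac{1}{4} \cdot 112 - 56\right) + 43\right) - -178 = \left(\left(28 + \left(-59 + 3\right)\right) + 43\right) + 178 = \left(\left(28 - 56\right) + 43\right) + 178 = \left(-28 + 43\right) + 178 = 15 + 178 = 193$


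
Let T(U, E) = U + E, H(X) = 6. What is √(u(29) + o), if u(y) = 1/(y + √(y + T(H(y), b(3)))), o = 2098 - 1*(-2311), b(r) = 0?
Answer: √(127862 + 4409*√35)/√(29 + √35) ≈ 66.401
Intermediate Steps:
T(U, E) = E + U
o = 4409 (o = 2098 + 2311 = 4409)
u(y) = 1/(y + √(6 + y)) (u(y) = 1/(y + √(y + (0 + 6))) = 1/(y + √(y + 6)) = 1/(y + √(6 + y)))
√(u(29) + o) = √(1/(29 + √(6 + 29)) + 4409) = √(1/(29 + √35) + 4409) = √(4409 + 1/(29 + √35))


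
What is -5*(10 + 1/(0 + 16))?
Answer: -805/16 ≈ -50.313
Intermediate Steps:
-5*(10 + 1/(0 + 16)) = -5*(10 + 1/16) = -5*161/16 = -805/16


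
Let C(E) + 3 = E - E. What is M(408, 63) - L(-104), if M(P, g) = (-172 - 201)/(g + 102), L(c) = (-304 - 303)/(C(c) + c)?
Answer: -140066/17655 ≈ -7.9335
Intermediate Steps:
C(E) = -3 (C(E) = -3 + (E - E) = -3 + 0 = -3)
L(c) = -607/(-3 + c) (L(c) = (-304 - 303)/(-3 + c) = -607/(-3 + c))
M(P, g) = -373/(102 + g)
M(408, 63) - L(-104) = -373/(102 + 63) - (-607)/(-3 - 104) = -373/165 - (-607)/(-107) = -373*1/165 - (-607)*(-1)/107 = -373/165 - 1*607/107 = -373/165 - 607/107 = -140066/17655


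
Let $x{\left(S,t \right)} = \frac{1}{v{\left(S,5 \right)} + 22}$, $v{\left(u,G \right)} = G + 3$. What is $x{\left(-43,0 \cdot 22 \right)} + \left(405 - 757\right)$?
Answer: $- \frac{10559}{30} \approx -351.97$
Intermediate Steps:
$v{\left(u,G \right)} = 3 + G$
$x{\left(S,t \right)} = \frac{1}{30}$ ($x{\left(S,t \right)} = \frac{1}{\left(3 + 5\right) + 22} = \frac{1}{8 + 22} = \frac{1}{30}$)
$x{\left(-43,0 \cdot 22 \right)} + \left(405 - 757\right) = \frac{1}{30} + \left(405 - 757\right) = \frac{1}{30} - 352 = - \frac{10559}{30}$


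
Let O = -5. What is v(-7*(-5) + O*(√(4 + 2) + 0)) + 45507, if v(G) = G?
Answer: 45542 - 5*√6 ≈ 45530.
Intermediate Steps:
v(-7*(-5) + O*(√(4 + 2) + 0)) + 45507 = (-7*(-5) - 5*(√(4 + 2) + 0)) + 45507 = (35 - 5*(√6 + 0)) + 45507 = (35 - 5*√6) + 45507 = 45542 - 5*√6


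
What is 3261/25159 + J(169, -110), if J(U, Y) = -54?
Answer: -1355325/25159 ≈ -53.870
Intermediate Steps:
3261/25159 + J(169, -110) = 3261/25159 - 54 = -1355325/25159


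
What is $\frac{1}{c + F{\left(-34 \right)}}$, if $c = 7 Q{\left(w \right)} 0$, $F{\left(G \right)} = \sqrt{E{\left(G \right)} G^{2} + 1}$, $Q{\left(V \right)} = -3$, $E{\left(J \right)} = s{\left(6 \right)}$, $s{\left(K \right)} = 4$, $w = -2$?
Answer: $\frac{\sqrt{185}}{925} \approx 0.014704$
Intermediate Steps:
$E{\left(J \right)} = 4$
$F{\left(G \right)} = \sqrt{1 + 4 G^{2}}$ ($F{\left(G \right)} = \sqrt{4 G^{2} + 1} = \sqrt{1 + 4 G^{2}}$)
$c = 0$ ($c = 7 \left(-3\right) 0 = \left(-21\right) 0 = 0$)
$\frac{1}{c + F{\left(-34 \right)}} = \frac{1}{0 + \sqrt{1 + 4 \left(-34\right)^{2}}} = \frac{1}{0 + \sqrt{1 + 4 \cdot 1156}} = \frac{1}{0 + \sqrt{1 + 4624}} = \frac{1}{0 + \sqrt{4625}} = \frac{1}{0 + 5 \sqrt{185}} = \frac{1}{5 \sqrt{185}} = \frac{\sqrt{185}}{925}$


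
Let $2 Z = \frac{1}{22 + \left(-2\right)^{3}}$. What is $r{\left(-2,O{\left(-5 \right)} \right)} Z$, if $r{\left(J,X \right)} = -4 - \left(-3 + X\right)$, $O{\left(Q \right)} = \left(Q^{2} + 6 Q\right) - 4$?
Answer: $\frac{2}{7} \approx 0.28571$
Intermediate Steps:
$O{\left(Q \right)} = -4 + Q^{2} + 6 Q$
$Z = \frac{1}{28}$ ($Z = \frac{1}{2 \left(22 + \left(-2\right)^{3}\right)} = \frac{1}{2 \left(22 - 8\right)} = \frac{1}{2 \cdot 14} = \frac{1}{2} \cdot \frac{1}{14} = \frac{1}{28} \approx 0.035714$)
$r{\left(J,X \right)} = -1 - X$
$r{\left(-2,O{\left(-5 \right)} \right)} Z = \left(-1 - \left(-4 + \left(-5\right)^{2} + 6 \left(-5\right)\right)\right) \frac{1}{28} = \left(-1 - \left(-4 + 25 - 30\right)\right) \frac{1}{28} = \left(-1 - -9\right) \frac{1}{28} = \left(-1 + 9\right) \frac{1}{28} = 8 \cdot \frac{1}{28} = \frac{2}{7}$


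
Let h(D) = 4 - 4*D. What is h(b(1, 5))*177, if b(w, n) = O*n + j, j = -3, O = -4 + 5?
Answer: -708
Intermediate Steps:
O = 1
b(w, n) = -3 + n (b(w, n) = 1*n - 3 = n - 3 = -3 + n)
h(b(1, 5))*177 = (4 - 4*(-3 + 5))*177 = (4 - 4*2)*177 = (4 - 8)*177 = -4*177 = -708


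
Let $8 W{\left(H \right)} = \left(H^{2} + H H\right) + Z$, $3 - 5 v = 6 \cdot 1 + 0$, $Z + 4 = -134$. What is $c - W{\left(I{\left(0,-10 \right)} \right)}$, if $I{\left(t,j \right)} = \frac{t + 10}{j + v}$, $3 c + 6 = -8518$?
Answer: $- \frac{95201701}{33708} \approx -2824.3$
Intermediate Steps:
$Z = -138$ ($Z = -4 - 134 = -138$)
$c = - \frac{8524}{3}$ ($c = -2 + \frac{1}{3} \left(-8518\right) = -2 - \frac{8518}{3} = - \frac{8524}{3} \approx -2841.3$)
$v = - \frac{3}{5}$ ($v = \frac{3}{5} - \frac{6 \cdot 1 + 0}{5} = \frac{3}{5} - \frac{6 + 0}{5} = \frac{3}{5} - \frac{6}{5} = - \frac{3}{5} \approx -0.6$)
$I{\left(t,j \right)} = \frac{10 + t}{- \frac{3}{5} + j}$ ($I{\left(t,j \right)} = \frac{t + 10}{j - \frac{3}{5}} = \frac{10 + t}{- \frac{3}{5} + j}$)
$W{\left(H \right)} = - \frac{69}{4} + \frac{H^{2}}{4}$ ($W{\left(H \right)} = \frac{\left(H^{2} + H H\right) - 138}{8} = \frac{\left(H^{2} + H^{2}\right) - 138}{8} = \frac{2 H^{2} - 138}{8} = \frac{-138 + 2 H^{2}}{8} = - \frac{69}{4} + \frac{H^{2}}{4}$)
$c - W{\left(I{\left(0,-10 \right)} \right)} = - \frac{8524}{3} - \left(- \frac{69}{4} + \frac{\left(\frac{5 \left(10 + 0\right)}{-3 + 5 \left(-10\right)}\right)^{2}}{4}\right) = - \frac{8524}{3} - \left(- \frac{69}{4} + \frac{\left(5 \frac{1}{-3 - 50} \cdot 10\right)^{2}}{4}\right) = - \frac{8524}{3} - \left(- \frac{69}{4} + \frac{\left(5 \frac{1}{-53} \cdot 10\right)^{2}}{4}\right) = - \frac{8524}{3} - \left(- \frac{69}{4} + \frac{\left(5 \left(- \frac{1}{53}\right) 10\right)^{2}}{4}\right) = - \frac{8524}{3} - \left(- \frac{69}{4} + \frac{\left(- \frac{50}{53}\right)^{2}}{4}\right) = - \frac{8524}{3} - \left(- \frac{69}{4} + \frac{1}{4} \cdot \frac{2500}{2809}\right) = - \frac{8524}{3} - \left(- \frac{69}{4} + \frac{625}{2809}\right) = - \frac{8524}{3} - - \frac{191321}{11236} = - \frac{8524}{3} + \frac{191321}{11236} = - \frac{95201701}{33708}$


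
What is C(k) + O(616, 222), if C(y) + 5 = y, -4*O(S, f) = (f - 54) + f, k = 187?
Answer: 169/2 ≈ 84.500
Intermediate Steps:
O(S, f) = 27/2 - f/2 (O(S, f) = -((f - 54) + f)/4 = -((-54 + f) + f)/4 = -(-54 + 2*f)/4 = 27/2 - f/2)
C(y) = -5 + y
C(k) + O(616, 222) = (-5 + 187) + (27/2 - ½*222) = 182 + (27/2 - 111) = 182 - 195/2 = 169/2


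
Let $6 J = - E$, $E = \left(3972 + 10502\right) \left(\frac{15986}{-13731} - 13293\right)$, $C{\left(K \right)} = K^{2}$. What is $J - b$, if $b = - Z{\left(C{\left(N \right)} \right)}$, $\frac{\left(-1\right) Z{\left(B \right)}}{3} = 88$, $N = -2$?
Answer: $\frac{1321046802101}{41193} \approx 3.207 \cdot 10^{7}$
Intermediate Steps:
$Z{\left(B \right)} = -264$ ($Z{\left(B \right)} = \left(-3\right) 88 = -264$)
$E = - \frac{2642115354106}{13731}$ ($E = 14474 \left(15986 \left(- \frac{1}{13731}\right) - 13293\right) = 14474 \left(- \frac{15986}{13731} - 13293\right) = 14474 \left(- \frac{182542169}{13731}\right) = - \frac{2642115354106}{13731} \approx -1.9242 \cdot 10^{8}$)
$J = \frac{1321057677053}{41193}$ ($J = \frac{\left(-1\right) \left(- \frac{2642115354106}{13731}\right)}{6} = \frac{1}{6} \cdot \frac{2642115354106}{13731} = \frac{1321057677053}{41193} \approx 3.207 \cdot 10^{7}$)
$b = 264$ ($b = \left(-1\right) \left(-264\right) = 264$)
$J - b = \frac{1321057677053}{41193} - 264 = \frac{1321046802101}{41193}$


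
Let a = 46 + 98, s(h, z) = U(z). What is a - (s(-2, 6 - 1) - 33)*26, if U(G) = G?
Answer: 872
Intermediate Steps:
s(h, z) = z
a = 144
a - (s(-2, 6 - 1) - 33)*26 = 144 - ((6 - 1) - 33)*26 = 144 - (5 - 33)*26 = 144 - (-28)*26 = 144 - 1*(-728) = 144 + 728 = 872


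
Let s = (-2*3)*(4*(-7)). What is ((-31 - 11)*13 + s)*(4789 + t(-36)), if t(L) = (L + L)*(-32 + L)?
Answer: -3660930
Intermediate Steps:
s = 168 (s = -6*(-28) = 168)
t(L) = 2*L*(-32 + L) (t(L) = (2*L)*(-32 + L) = 2*L*(-32 + L))
((-31 - 11)*13 + s)*(4789 + t(-36)) = ((-31 - 11)*13 + 168)*(4789 + 2*(-36)*(-32 - 36)) = (-42*13 + 168)*(4789 + 2*(-36)*(-68)) = (-546 + 168)*(4789 + 4896) = -378*9685 = -3660930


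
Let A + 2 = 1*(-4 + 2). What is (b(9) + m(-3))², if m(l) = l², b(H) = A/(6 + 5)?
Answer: 9025/121 ≈ 74.587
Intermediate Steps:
A = -4 (A = -2 + 1*(-4 + 2) = -2 + 1*(-2) = -2 - 2 = -4)
b(H) = -4/11 (b(H) = -4/(6 + 5) = -4/11)
(b(9) + m(-3))² = (-4/11 + (-3)²)² = (-4/11 + 9)² = (95/11)² = 9025/121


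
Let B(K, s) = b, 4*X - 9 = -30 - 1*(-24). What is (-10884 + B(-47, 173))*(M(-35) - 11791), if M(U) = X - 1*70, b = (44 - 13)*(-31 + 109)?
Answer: 200817753/2 ≈ 1.0041e+8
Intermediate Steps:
b = 2418 (b = 31*78 = 2418)
X = ¾ (X = 9/4 + (-30 - 1*(-24))/4 = 9/4 + (-30 + 24)/4 = 9/4 + (¼)*(-6) = 9/4 - 3/2 = ¾ ≈ 0.75000)
B(K, s) = 2418
M(U) = -277/4 (M(U) = ¾ - 1*70 = ¾ - 70 = -277/4)
(-10884 + B(-47, 173))*(M(-35) - 11791) = (-10884 + 2418)*(-277/4 - 11791) = -8466*(-47441/4) = 200817753/2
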